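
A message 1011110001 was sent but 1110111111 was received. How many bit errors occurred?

Differing positions: 2, 4, 7, 8, 9. Hamming distance = 5.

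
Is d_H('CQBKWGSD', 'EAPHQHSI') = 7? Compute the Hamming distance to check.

Differing positions: 1, 2, 3, 4, 5, 6, 8. Hamming distance = 7, so the claim is true.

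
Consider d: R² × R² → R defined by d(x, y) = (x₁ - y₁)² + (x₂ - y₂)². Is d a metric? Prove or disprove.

No. The squared Euclidean distance fails the triangle inequality. Counterexample: x = (0, 0), y = (5, 3), z = (10, 6). d(x,z) = 10² + 6² = 136, but d(x,y) + d(y,z) = (5² + 3²) + (5² + 3²) = 34 + 34 = 68. Since 136 > 68, the triangle inequality is violated. (Note: √d, the ordinary Euclidean distance, IS a metric.)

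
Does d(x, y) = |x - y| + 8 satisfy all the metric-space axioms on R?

No. d fails identity of indiscernibles (specifically d(x,x) = 0): d(-6, -6) = |-6 - (-6)| + 8 = 0 + 8 = 8 ≠ 0.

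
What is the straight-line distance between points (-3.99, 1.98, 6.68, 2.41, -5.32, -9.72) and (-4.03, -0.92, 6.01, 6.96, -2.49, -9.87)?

√(Σ(x_i - y_i)²) = √((-3.99 - (-4.03))² + (1.98 - (-0.92))² + (6.68 - 6.01)² + (2.41 - 6.96)² + (-5.32 - (-2.49))² + (-9.72 - (-9.87))²)
= √(0.04² + 2.9² + 0.67² + (-4.55)² + (-2.83)² + 0.15²) = √(0.0016 + 8.41 + 0.4489 + 20.7025 + 8.0089 + 0.0225) = √37.5944 ≈ 6.1314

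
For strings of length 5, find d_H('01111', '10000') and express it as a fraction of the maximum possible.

Differing positions: 1, 2, 3, 4, 5. Hamming distance = 5. The maximum possible Hamming distance for length-5 strings is 5, so d_H/5 = 5/5 = 1.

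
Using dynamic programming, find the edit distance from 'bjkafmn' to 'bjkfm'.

Let D[i][j] be the edit distance between the first i characters of 'bjkafmn' and the first j characters of 'bjkfm', with D[i][0] = i, D[0][j] = j, and D[i][j] = D[i-1][j-1] if the characters match, else 1 + min(D[i-1][j], D[i][j-1], D[i-1][j-1]). Filling the table (rows: prefixes of 'bjkafmn', columns: prefixes of 'bjkfm'):
     ε  b  j  k  f  m
  ε  0  1  2  3  4  5
  b  1  0  1  2  3  4
  j  2  1  0  1  2  3
  k  3  2  1  0  1  2
  a  4  3  2  1  1  2
  f  5  4  3  2  1  2
  m  6  5  4  3  2  1
  n  7  6  5  4  3  2
The bottom-right entry gives D[7][5] = 2, so no sequence of fewer than 2 edits works. Backtracking through the table gives one optimal edit sequence (2 edits):
  bjkafmn → bjkfmn (del a @4)
  bjkfmn → bjkfm (del n @6)
Edit distance = 2.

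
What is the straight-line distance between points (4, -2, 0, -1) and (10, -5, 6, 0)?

√(Σ(x_i - y_i)²) = √((4 - 10)² + (-2 - (-5))² + (0 - 6)² + (-1 - 0)²)
= √((-6)² + 3² + (-6)² + (-1)²) = √(36 + 9 + 36 + 1) = √82 ≈ 9.0554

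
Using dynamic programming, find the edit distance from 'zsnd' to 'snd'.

Let D[i][j] be the edit distance between the first i characters of 'zsnd' and the first j characters of 'snd', with D[i][0] = i, D[0][j] = j, and D[i][j] = D[i-1][j-1] if the characters match, else 1 + min(D[i-1][j], D[i][j-1], D[i-1][j-1]). Filling the table (rows: prefixes of 'zsnd', columns: prefixes of 'snd'):
     ε  s  n  d
  ε  0  1  2  3
  z  1  1  2  3
  s  2  1  2  3
  n  3  2  1  2
  d  4  3  2  1
The bottom-right entry gives D[4][3] = 1, so no sequence of fewer than 1 edit works. Backtracking through the table gives one optimal edit sequence (1 edit):
  zsnd → snd (del z @1)
Edit distance = 1.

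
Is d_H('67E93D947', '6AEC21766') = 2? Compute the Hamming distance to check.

Differing positions: 2, 4, 5, 6, 7, 8, 9. Hamming distance = 7, so the claim that d_H = 2 is false.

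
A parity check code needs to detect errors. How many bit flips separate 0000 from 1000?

Differing positions: 1. Hamming distance = 1.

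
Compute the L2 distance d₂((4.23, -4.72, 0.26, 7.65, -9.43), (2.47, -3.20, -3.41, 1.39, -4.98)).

√(Σ(x_i - y_i)²) = √((4.23 - 2.47)² + (-4.72 - (-3.2))² + (0.26 - (-3.41))² + (7.65 - 1.39)² + (-9.43 - (-4.98))²)
= √(1.76² + (-1.52)² + 3.67² + 6.26² + (-4.45)²) = √(3.0976 + 2.3104 + 13.4689 + 39.1876 + 19.8025) = √77.867 ≈ 8.8242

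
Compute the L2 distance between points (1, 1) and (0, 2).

(Σ|x_i - y_i|^2)^(1/2) = (|1 - 0|^2 + |1 - 2|^2)^(1/2)
= (1^2 + 1^2)^(1/2) = (1 + 1)^(1/2) = (2)^(1/2) ≈ 1.4142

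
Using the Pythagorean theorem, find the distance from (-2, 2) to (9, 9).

√(Σ(x_i - y_i)²) = √((-2 - 9)² + (2 - 9)²)
= √((-11)² + (-7)²) = √(121 + 49) = √170 ≈ 13.0384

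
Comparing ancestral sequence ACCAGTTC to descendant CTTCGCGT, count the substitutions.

Differing positions: 1, 2, 3, 4, 6, 7, 8. Hamming distance = 7.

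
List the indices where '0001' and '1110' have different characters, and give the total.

Differing positions: 1, 2, 3, 4. Hamming distance = 4.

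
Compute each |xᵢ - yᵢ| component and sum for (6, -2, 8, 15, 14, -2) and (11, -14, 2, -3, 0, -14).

Σ|x_i - y_i| = |6 - 11| + |-2 - (-14)| + |8 - 2| + |15 - (-3)| + |14 - 0| + |-2 - (-14)| = 5 + 12 + 6 + 18 + 14 + 12 = 67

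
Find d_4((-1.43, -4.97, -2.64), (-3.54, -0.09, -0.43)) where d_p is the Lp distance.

(Σ|x_i - y_i|^4)^(1/4) = (|-1.43 - (-3.54)|^4 + |-4.97 - (-0.09)|^4 + |-2.64 - (-0.43)|^4)^(1/4)
= (2.11^4 + 4.88^4 + 2.21^4)^(1/4) ≈ (19.8212 + 567.1256 + 23.8544)^(1/4) = (610.8012)^(1/4) ≈ 4.9714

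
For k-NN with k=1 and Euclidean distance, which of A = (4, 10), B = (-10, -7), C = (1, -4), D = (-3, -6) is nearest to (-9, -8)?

Distances: d(A) ≈ 22.2036, d(B) ≈ 1.4142, d(C) ≈ 10.7703, d(D) ≈ 6.3246. Nearest: B = (-10, -7) with distance 1.4142.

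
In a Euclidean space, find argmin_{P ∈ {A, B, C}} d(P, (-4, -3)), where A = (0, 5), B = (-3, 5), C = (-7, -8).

Distances: d(A) ≈ 8.9443, d(B) ≈ 8.0623, d(C) ≈ 5.831. Nearest: C = (-7, -8) with distance 5.831.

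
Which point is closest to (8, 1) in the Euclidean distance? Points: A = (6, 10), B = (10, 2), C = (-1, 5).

Distances: d(A) ≈ 9.2195, d(B) ≈ 2.2361, d(C) ≈ 9.8489. Nearest: B = (10, 2) with distance 2.2361.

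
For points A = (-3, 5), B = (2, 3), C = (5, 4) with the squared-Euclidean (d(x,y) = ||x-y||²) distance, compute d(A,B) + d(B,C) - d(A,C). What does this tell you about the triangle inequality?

d(A,B) = 5² + 2² = 29, d(B,C) = 3² + 1² = 10, d(A,C) = 8² + 1² = 65.
d(A,B) + d(B,C) - d(A,C) = 29 + 10 - 65 = 39 - 65 = -26. This is < 0, so the triangle inequality FAILS for these points (squared-Euclidean is not a metric).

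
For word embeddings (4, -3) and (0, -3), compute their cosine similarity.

With u = (4, -3), v = (0, -3):
u·v = 4·0 + (-3)·(-3) = 0 + 9 = 9.
|u| = √(4² + (-3)²) = √25, |v| = √(0² + (-3)²) = √9, so |u||v| = √(25·9) = √225 = 15.
cos θ = (u·v)/(|u||v|) = 9/15 = 0.6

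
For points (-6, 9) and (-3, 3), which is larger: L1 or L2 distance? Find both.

L1 = |-6 - (-3)| + |9 - 3| = 3 + 6 = 9
L2 = √(3² + 6²) = √45 ≈ 6.7082
L1 ≥ L2 always (equality iff movement is along one axis); L1 > L2 here.
Ratio L1/L2 = 9/√45 ≈ 1.3416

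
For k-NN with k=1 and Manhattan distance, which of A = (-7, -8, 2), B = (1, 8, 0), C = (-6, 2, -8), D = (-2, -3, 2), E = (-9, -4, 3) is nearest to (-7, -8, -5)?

Distances: d(A) = 7, d(B) = 29, d(C) = 14, d(D) = 17, d(E) = 14. Nearest: A = (-7, -8, 2) with distance 7.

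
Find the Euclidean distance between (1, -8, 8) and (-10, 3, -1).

√(Σ(x_i - y_i)²) = √((1 - (-10))² + (-8 - 3)² + (8 - (-1))²)
= √(11² + (-11)² + 9²) = √(121 + 121 + 81) = √323 ≈ 17.9722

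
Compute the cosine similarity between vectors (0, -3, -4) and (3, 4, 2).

With u = (0, -3, -4), v = (3, 4, 2):
u·v = 0·3 + (-3)·4 + (-4)·2 = 0 + (-12) + (-8) = -20.
|u| = √(0² + (-3)² + (-4)²) = √25, |v| = √(3² + 4² + 2²) = √29, so |u||v| = √(25·29) = √725.
cos θ = (u·v)/(|u||v|) = -20/√725 ≈ -0.7428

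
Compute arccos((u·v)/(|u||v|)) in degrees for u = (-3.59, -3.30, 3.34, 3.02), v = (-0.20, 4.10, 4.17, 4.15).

With u = (-3.59, -3.30, 3.34, 3.02), v = (-0.20, 4.10, 4.17, 4.15):
u·v = (-3.59)·(-0.2) + (-3.3)·4.1 + 3.34·4.17 + 3.02·4.15 = 0.718 + (-13.53) + 13.9278 + 12.533 = 13.6488.
|u| = √((-3.59)² + (-3.3)² + 3.34² + 3.02²) = √(12.8881 + 10.89 + 11.1556 + 9.1204) = √44.0541, |v| = √((-0.2)² + 4.1² + 4.17² + 4.15²) = √(0.04 + 16.81 + 17.3889 + 17.2225) = √51.4614.
cos θ = (u·v)/(|u||v|) = 13.6488/(√44.0541·√51.4614) ≈ 0.286656
θ = arccos(0.286656) ≈ 73.34°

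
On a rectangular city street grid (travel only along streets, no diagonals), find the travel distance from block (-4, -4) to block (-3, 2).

Σ|x_i - y_i| = |-4 - (-3)| + |-4 - 2| = 1 + 6 = 7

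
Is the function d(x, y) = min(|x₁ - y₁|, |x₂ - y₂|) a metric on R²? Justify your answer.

No. d fails identity of indiscernibles: take x = (1, 0) and y = (1, 1). Then d(x,y) = min(|1 - 1|, |0 - 1|) = min(0, 1) = 0, yet x ≠ y.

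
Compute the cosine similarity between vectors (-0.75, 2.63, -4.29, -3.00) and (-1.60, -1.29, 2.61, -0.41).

With u = (-0.75, 2.63, -4.29, -3.00), v = (-1.60, -1.29, 2.61, -0.41):
u·v = (-0.75)·(-1.6) + 2.63·(-1.29) + (-4.29)·2.61 + (-3)·(-0.41) = 1.2 + (-3.3927) + (-11.1969) + 1.23 = -12.1596.
|u| = √((-0.75)² + 2.63² + (-4.29)² + (-3)²) = √(0.5625 + 6.9169 + 18.4041 + 9) = √34.8835, |v| = √((-1.6)² + (-1.29)² + 2.61² + (-0.41)²) = √(2.56 + 1.6641 + 6.8121 + 0.1681) = √11.2043.
cos θ = (u·v)/(|u||v|) = -12.1596/(√34.8835·√11.2043) ≈ -0.6151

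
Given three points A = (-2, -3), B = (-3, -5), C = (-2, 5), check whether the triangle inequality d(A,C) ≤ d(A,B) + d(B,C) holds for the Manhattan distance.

d(A,B) = 1 + 2 = 3, d(B,C) = 1 + 10 = 11, d(A,C) = 0 + 8 = 8.
d(A,C) = 8 ≤ 3 + 11 = 14. Triangle inequality is satisfied.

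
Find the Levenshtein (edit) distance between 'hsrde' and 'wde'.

Let D[i][j] be the edit distance between the first i characters of 'hsrde' and the first j characters of 'wde', with D[i][0] = i, D[0][j] = j, and D[i][j] = D[i-1][j-1] if the characters match, else 1 + min(D[i-1][j], D[i][j-1], D[i-1][j-1]). Filling the table (rows: prefixes of 'hsrde', columns: prefixes of 'wde'):
     ε  w  d  e
  ε  0  1  2  3
  h  1  1  2  3
  s  2  2  2  3
  r  3  3  3  3
  d  4  4  3  4
  e  5  5  4  3
The bottom-right entry gives D[5][3] = 3, so no sequence of fewer than 3 edits works. Backtracking through the table gives one optimal edit sequence (3 edits):
  hsrde → srde (del h @1)
  srde → rde (del s @1)
  rde → wde (sub r→w @1)
Edit distance = 3.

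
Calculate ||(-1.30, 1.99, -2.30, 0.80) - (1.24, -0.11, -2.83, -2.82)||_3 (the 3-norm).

(Σ|x_i - y_i|^3)^(1/3) = (|-1.3 - 1.24|^3 + |1.99 - (-0.11)|^3 + |-2.3 - (-2.83)|^3 + |0.8 - (-2.82)|^3)^(1/3)
= (2.54^3 + 2.1^3 + 0.53^3 + 3.62^3)^(1/3) ≈ (16.3871 + 9.261 + 0.1489 + 47.4379)^(1/3) = (73.2349)^(1/3) ≈ 4.1838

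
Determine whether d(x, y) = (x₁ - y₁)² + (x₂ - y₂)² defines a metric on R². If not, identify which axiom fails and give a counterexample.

No. The squared Euclidean distance fails the triangle inequality. Counterexample: x = (0, 0), y = (4, 3), z = (8, 6). d(x,z) = 8² + 6² = 100, but d(x,y) + d(y,z) = (4² + 3²) + (4² + 3²) = 25 + 25 = 50. Since 100 > 50, the triangle inequality is violated. (Note: √d, the ordinary Euclidean distance, IS a metric.)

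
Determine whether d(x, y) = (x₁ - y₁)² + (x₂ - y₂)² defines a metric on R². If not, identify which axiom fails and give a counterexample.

No. The squared Euclidean distance fails the triangle inequality. Counterexample: x = (0, 0), y = (2, 4), z = (4, 8). d(x,z) = 4² + 8² = 80, but d(x,y) + d(y,z) = (2² + 4²) + (2² + 4²) = 20 + 20 = 40. Since 80 > 40, the triangle inequality is violated. (Note: √d, the ordinary Euclidean distance, IS a metric.)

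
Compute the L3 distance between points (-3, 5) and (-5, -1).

(Σ|x_i - y_i|^3)^(1/3) = (|-3 - (-5)|^3 + |5 - (-1)|^3)^(1/3)
= (2^3 + 6^3)^(1/3) = (8 + 216)^(1/3) = (224)^(1/3) ≈ 6.0732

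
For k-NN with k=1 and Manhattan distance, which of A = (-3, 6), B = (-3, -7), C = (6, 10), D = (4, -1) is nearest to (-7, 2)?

Distances: d(A) = 8, d(B) = 13, d(C) = 21, d(D) = 14. Nearest: A = (-3, 6) with distance 8.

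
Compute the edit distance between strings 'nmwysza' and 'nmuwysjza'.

Let D[i][j] be the edit distance between the first i characters of 'nmwysza' and the first j characters of 'nmuwysjza', with D[i][0] = i, D[0][j] = j, and D[i][j] = D[i-1][j-1] if the characters match, else 1 + min(D[i-1][j], D[i][j-1], D[i-1][j-1]). Filling the table (rows: prefixes of 'nmwysza', columns: prefixes of 'nmuwysjza'):
     ε  n  m  u  w  y  s  j  z  a
  ε  0  1  2  3  4  5  6  7  8  9
  n  1  0  1  2  3  4  5  6  7  8
  m  2  1  0  1  2  3  4  5  6  7
  w  3  2  1  1  1  2  3  4  5  6
  y  4  3  2  2  2  1  2  3  4  5
  s  5  4  3  3  3  2  1  2  3  4
  z  6  5  4  4  4  3  2  2  2  3
  a  7  6  5  5  5  4  3  3  3  2
The bottom-right entry gives D[7][9] = 2, so no sequence of fewer than 2 edits works. Backtracking through the table gives one optimal edit sequence (2 edits):
  nmwysza → nmuwysza (ins u @3)
  nmuwysza → nmuwysjza (ins j @7)
Edit distance = 2.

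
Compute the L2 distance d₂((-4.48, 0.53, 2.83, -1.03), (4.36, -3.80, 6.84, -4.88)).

√(Σ(x_i - y_i)²) = √((-4.48 - 4.36)² + (0.53 - (-3.8))² + (2.83 - 6.84)² + (-1.03 - (-4.88))²)
= √((-8.84)² + 4.33² + (-4.01)² + 3.85²) = √(78.1456 + 18.7489 + 16.0801 + 14.8225) = √127.7971 ≈ 11.3047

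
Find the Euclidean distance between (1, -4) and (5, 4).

√(Σ(x_i - y_i)²) = √((1 - 5)² + (-4 - 4)²)
= √((-4)² + (-8)²) = √(16 + 64) = √80 ≈ 8.9443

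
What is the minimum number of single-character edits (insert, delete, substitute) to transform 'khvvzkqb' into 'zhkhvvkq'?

Let D[i][j] be the edit distance between the first i characters of 'khvvzkqb' and the first j characters of 'zhkhvvkq', with D[i][0] = i, D[0][j] = j, and D[i][j] = D[i-1][j-1] if the characters match, else 1 + min(D[i-1][j], D[i][j-1], D[i-1][j-1]). Filling the table (rows: prefixes of 'khvvzkqb', columns: prefixes of 'zhkhvvkq'):
     ε  z  h  k  h  v  v  k  q
  ε  0  1  2  3  4  5  6  7  8
  k  1  1  2  2  3  4  5  6  7
  h  2  2  1  2  2  3  4  5  6
  v  3  3  2  2  3  2  3  4  5
  v  4  4  3  3  3  3  2  3  4
  z  5  4  4  4  4  4  3  3  4
  k  6  5  5  4  5  5  4  3  4
  q  7  6  6  5  5  6  5  4  3
  b  8  7  7  6  6  6  6  5  4
The bottom-right entry gives D[8][8] = 4, so no sequence of fewer than 4 edits works. Backtracking through the table gives one optimal edit sequence (4 edits):
  khvvzkqb → zkhvvzkqb (ins z @1)
  zkhvvzkqb → zhkhvvzkqb (ins h @2)
  zhkhvvzkqb → zhkhvvkqb (del z @7)
  zhkhvvkqb → zhkhvvkq (del b @9)
Edit distance = 4.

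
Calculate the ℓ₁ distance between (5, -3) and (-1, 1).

Σ|x_i - y_i| = |5 - (-1)| + |-3 - 1| = 6 + 4 = 10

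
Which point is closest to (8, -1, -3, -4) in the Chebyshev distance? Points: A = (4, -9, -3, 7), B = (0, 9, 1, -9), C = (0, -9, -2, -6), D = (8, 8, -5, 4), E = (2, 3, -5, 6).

Distances: d(A) = 11, d(B) = 10, d(C) = 8, d(D) = 9, d(E) = 10. Nearest: C = (0, -9, -2, -6) with distance 8.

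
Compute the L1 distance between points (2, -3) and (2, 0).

Σ|x_i - y_i| = |2 - 2| + |-3 - 0| = 0 + 3 = 3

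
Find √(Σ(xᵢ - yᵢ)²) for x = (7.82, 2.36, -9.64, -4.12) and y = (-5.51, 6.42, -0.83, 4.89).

√(Σ(x_i - y_i)²) = √((7.82 - (-5.51))² + (2.36 - 6.42)² + (-9.64 - (-0.83))² + (-4.12 - 4.89)²)
= √(13.33² + (-4.06)² + (-8.81)² + (-9.01)²) = √(177.6889 + 16.4836 + 77.6161 + 81.1801) = √352.9687 ≈ 18.7875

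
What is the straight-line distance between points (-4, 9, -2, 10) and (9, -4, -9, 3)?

√(Σ(x_i - y_i)²) = √((-4 - 9)² + (9 - (-4))² + (-2 - (-9))² + (10 - 3)²)
= √((-13)² + 13² + 7² + 7²) = √(169 + 169 + 49 + 49) = √436 ≈ 20.8806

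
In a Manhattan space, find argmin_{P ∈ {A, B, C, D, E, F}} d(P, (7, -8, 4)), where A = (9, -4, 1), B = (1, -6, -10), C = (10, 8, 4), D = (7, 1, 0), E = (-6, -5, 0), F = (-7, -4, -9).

Distances: d(A) = 9, d(B) = 22, d(C) = 19, d(D) = 13, d(E) = 20, d(F) = 31. Nearest: A = (9, -4, 1) with distance 9.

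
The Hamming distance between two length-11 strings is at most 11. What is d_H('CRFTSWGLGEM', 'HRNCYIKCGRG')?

Differing positions: 1, 3, 4, 5, 6, 7, 8, 10, 11. Hamming distance = 9. The maximum possible Hamming distance for length-11 strings is 11, so d_H/11 = 9/11 ≈ 0.8182.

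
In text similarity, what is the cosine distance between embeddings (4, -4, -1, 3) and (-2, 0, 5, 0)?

With u = (4, -4, -1, 3), v = (-2, 0, 5, 0):
u·v = 4·(-2) + (-4)·0 + (-1)·5 + 3·0 = (-8) + 0 + (-5) + 0 = -13.
|u| = √(4² + (-4)² + (-1)² + 3²) = √42, |v| = √((-2)² + 0² + 5² + 0²) = √29, so |u||v| = √(42·29) = √1218.
cos θ = (u·v)/(|u||v|) = -13/√1218 ≈ -0.3725
Cosine distance = 1 - cos θ ≈ 1 - (-0.3725) = 1.3725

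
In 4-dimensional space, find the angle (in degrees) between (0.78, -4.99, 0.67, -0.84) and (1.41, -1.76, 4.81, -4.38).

With u = (0.78, -4.99, 0.67, -0.84), v = (1.41, -1.76, 4.81, -4.38):
u·v = 0.78·1.41 + (-4.99)·(-1.76) + 0.67·4.81 + (-0.84)·(-4.38) = 1.0998 + 8.7824 + 3.2227 + 3.6792 = 16.7841.
|u| = √(0.78² + (-4.99)² + 0.67² + (-0.84)²) = √(0.6084 + 24.9001 + 0.4489 + 0.7056) = √26.663, |v| = √(1.41² + (-1.76)² + 4.81² + (-4.38)²) = √(1.9881 + 3.0976 + 23.1361 + 19.1844) = √47.4062.
cos θ = (u·v)/(|u||v|) = 16.7841/(√26.663·√47.4062) ≈ 0.472091
θ = arccos(0.472091) ≈ 61.83°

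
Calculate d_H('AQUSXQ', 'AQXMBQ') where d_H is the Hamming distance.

Differing positions: 3, 4, 5. Hamming distance = 3.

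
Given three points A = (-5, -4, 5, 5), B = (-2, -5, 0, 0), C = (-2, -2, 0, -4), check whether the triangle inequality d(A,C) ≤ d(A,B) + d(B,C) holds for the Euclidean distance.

d(A,B) = √(3² + 1² + 5² + 5²) = √60 ≈ 7.746, d(B,C) = √(0² + 3² + 0² + 4²) = √25 = 5, d(A,C) = √(3² + 2² + 5² + 9²) = √119 ≈ 10.9087.
d(A,C) ≈ 10.9087 ≤ 7.746 + 5 = 12.746. Triangle inequality is satisfied.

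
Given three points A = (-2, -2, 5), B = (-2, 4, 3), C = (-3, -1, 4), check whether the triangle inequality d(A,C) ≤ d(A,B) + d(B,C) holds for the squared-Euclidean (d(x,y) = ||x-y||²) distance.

d(A,B) = 0² + 6² + 2² = 40, d(B,C) = 1² + 5² + 1² = 27, d(A,C) = 1² + 1² + 1² = 3.
d(A,C) = 3 ≤ 40 + 27 = 67. Triangle inequality is satisfied.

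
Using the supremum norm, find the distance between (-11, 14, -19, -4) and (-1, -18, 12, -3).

max(|x_i - y_i|) = max(|-11 - (-1)|, |14 - (-18)|, |-19 - 12|, |-4 - (-3)|) = max(10, 32, 31, 1) = 32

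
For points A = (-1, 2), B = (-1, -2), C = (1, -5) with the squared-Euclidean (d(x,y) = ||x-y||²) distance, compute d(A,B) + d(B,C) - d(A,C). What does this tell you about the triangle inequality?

d(A,B) = 0² + 4² = 16, d(B,C) = 2² + 3² = 13, d(A,C) = 2² + 7² = 53.
d(A,B) + d(B,C) - d(A,C) = 16 + 13 - 53 = 29 - 53 = -24. This is < 0, so the triangle inequality FAILS for these points (squared-Euclidean is not a metric).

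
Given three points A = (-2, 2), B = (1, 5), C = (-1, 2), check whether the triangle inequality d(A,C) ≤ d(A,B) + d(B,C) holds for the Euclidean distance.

d(A,B) = √(3² + 3²) = √18 ≈ 4.2426, d(B,C) = √(2² + 3²) = √13 ≈ 3.6056, d(A,C) = √(1² + 0²) = √1 = 1.
d(A,C) = 1 ≤ 4.2426 + 3.6056 = 7.8482. Triangle inequality is satisfied.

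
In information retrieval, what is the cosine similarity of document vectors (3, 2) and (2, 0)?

With u = (3, 2), v = (2, 0):
u·v = 3·2 + 2·0 = 6 + 0 = 6.
|u| = √(3² + 2²) = √13, |v| = √(2² + 0²) = √4, so |u||v| = √(13·4) = √52.
cos θ = (u·v)/(|u||v|) = 6/√52 ≈ 0.8321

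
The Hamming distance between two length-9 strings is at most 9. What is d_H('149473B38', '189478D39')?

Differing positions: 2, 6, 7, 9. Hamming distance = 4. The maximum possible Hamming distance for length-9 strings is 9, so d_H/9 = 4/9 ≈ 0.4444.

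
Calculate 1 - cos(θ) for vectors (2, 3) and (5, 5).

With u = (2, 3), v = (5, 5):
u·v = 2·5 + 3·5 = 10 + 15 = 25.
|u| = √(2² + 3²) = √13, |v| = √(5² + 5²) = √50, so |u||v| = √(13·50) = √650.
cos θ = (u·v)/(|u||v|) = 25/√650 ≈ 0.9806
Cosine distance = 1 - cos θ ≈ 1 - 0.9806 = 0.0194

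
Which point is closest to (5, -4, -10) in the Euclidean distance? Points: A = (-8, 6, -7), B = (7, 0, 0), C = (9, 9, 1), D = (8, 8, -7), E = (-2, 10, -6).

Distances: d(A) ≈ 16.6733, d(B) ≈ 10.9545, d(C) ≈ 17.4929, d(D) ≈ 12.7279, d(E) ≈ 16.1555. Nearest: B = (7, 0, 0) with distance 10.9545.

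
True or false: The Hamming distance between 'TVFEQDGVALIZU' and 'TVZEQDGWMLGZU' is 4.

Differing positions: 3, 8, 9, 11. Hamming distance = 4, so the claim is true.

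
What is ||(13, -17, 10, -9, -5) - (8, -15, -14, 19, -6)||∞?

max(|x_i - y_i|) = max(|13 - 8|, |-17 - (-15)|, |10 - (-14)|, |-9 - 19|, |-5 - (-6)|) = max(5, 2, 24, 28, 1) = 28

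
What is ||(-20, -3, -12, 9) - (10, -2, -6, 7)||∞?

max(|x_i - y_i|) = max(|-20 - 10|, |-3 - (-2)|, |-12 - (-6)|, |9 - 7|) = max(30, 1, 6, 2) = 30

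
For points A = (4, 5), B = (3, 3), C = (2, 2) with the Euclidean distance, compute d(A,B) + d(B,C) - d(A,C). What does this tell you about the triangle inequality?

d(A,B) = √(1² + 2²) = √5 ≈ 2.2361, d(B,C) = √(1² + 1²) = √2 ≈ 1.4142, d(A,C) = √(2² + 3²) = √13 ≈ 3.6056.
d(A,B) + d(B,C) - d(A,C) = 2.2361 + 1.4142 - 3.6056 = 3.6503 - 3.6056 = 0.0447 (to 4 decimal places). This is ≥ 0, so the triangle inequality holds for these points.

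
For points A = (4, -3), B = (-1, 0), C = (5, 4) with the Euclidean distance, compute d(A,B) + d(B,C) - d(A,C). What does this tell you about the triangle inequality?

d(A,B) = √(5² + 3²) = √34 ≈ 5.831, d(B,C) = √(6² + 4²) = √52 ≈ 7.2111, d(A,C) = √(1² + 7²) = √50 ≈ 7.0711.
d(A,B) + d(B,C) - d(A,C) = 5.831 + 7.2111 - 7.0711 = 13.0421 - 7.0711 = 5.971 (to 4 decimal places). This is ≥ 0, so the triangle inequality holds for these points.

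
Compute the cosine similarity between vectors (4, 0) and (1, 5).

With u = (4, 0), v = (1, 5):
u·v = 4·1 + 0·5 = 4 + 0 = 4.
|u| = √(4² + 0²) = √16, |v| = √(1² + 5²) = √26, so |u||v| = √(16·26) = √416.
cos θ = (u·v)/(|u||v|) = 4/√416 ≈ 0.1961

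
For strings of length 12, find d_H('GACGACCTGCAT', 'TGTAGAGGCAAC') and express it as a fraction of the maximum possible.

Differing positions: 1, 2, 3, 4, 5, 6, 7, 8, 9, 10, 12. Hamming distance = 11. The maximum possible Hamming distance for length-12 strings is 12, so d_H/12 = 11/12 ≈ 0.9167.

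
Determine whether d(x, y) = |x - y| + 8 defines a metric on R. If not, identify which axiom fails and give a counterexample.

No. d fails identity of indiscernibles (specifically d(x,x) = 0): d(-4, -4) = |-4 - (-4)| + 8 = 0 + 8 = 8 ≠ 0.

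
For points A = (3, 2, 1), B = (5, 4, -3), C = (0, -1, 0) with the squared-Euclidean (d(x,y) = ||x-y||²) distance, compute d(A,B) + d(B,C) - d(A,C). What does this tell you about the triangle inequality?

d(A,B) = 2² + 2² + 4² = 24, d(B,C) = 5² + 5² + 3² = 59, d(A,C) = 3² + 3² + 1² = 19.
d(A,B) + d(B,C) - d(A,C) = 24 + 59 - 19 = 83 - 19 = 64. This is ≥ 0, so the triangle inequality holds for these points.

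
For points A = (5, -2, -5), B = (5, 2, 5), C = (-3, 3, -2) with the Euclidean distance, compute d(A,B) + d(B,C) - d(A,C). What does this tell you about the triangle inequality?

d(A,B) = √(0² + 4² + 10²) = √116 ≈ 10.7703, d(B,C) = √(8² + 1² + 7²) = √114 ≈ 10.6771, d(A,C) = √(8² + 5² + 3²) = √98 ≈ 9.8995.
d(A,B) + d(B,C) - d(A,C) = 10.7703 + 10.6771 - 9.8995 = 21.4474 - 9.8995 = 11.5479 (to 4 decimal places). This is ≥ 0, so the triangle inequality holds for these points.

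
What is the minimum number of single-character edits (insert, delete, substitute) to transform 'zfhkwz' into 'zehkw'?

Let D[i][j] be the edit distance between the first i characters of 'zfhkwz' and the first j characters of 'zehkw', with D[i][0] = i, D[0][j] = j, and D[i][j] = D[i-1][j-1] if the characters match, else 1 + min(D[i-1][j], D[i][j-1], D[i-1][j-1]). Filling the table (rows: prefixes of 'zfhkwz', columns: prefixes of 'zehkw'):
     ε  z  e  h  k  w
  ε  0  1  2  3  4  5
  z  1  0  1  2  3  4
  f  2  1  1  2  3  4
  h  3  2  2  1  2  3
  k  4  3  3  2  1  2
  w  5  4  4  3  2  1
  z  6  5  5  4  3  2
The bottom-right entry gives D[6][5] = 2, so no sequence of fewer than 2 edits works. Backtracking through the table gives one optimal edit sequence (2 edits):
  zfhkwz → zehkwz (sub f→e @2)
  zehkwz → zehkw (del z @6)
Edit distance = 2.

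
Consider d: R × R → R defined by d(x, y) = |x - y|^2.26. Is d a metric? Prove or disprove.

No. d(x,y) = |x-y|^2.26 fails the triangle inequality since p = 2.26 > 1. Counterexample: x = 1, y = 13, z = 22. d(x,z) = |1 - 22|^2.26 = 21^2.26 ≈ 973.2303, but d(x,y) + d(y,z) = 12^2.26 + 9^2.26 ≈ 274.7575 + 143.4129 = 418.1704. Since 973.2303 > 418.1704, the triangle inequality is violated.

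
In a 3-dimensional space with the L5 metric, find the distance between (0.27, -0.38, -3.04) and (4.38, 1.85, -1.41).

(Σ|x_i - y_i|^5)^(1/5) = (|0.27 - 4.38|^5 + |-0.38 - 1.85|^5 + |-3.04 - (-1.41)|^5)^(1/5)
= (4.11^5 + 2.23^5 + 1.63^5)^(1/5) ≈ (1172.7599 + 55.1473 + 11.5064)^(1/5) = (1239.4136)^(1/5) ≈ 4.1557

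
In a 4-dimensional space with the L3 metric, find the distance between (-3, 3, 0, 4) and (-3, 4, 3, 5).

(Σ|x_i - y_i|^3)^(1/3) = (|-3 - (-3)|^3 + |3 - 4|^3 + |0 - 3|^3 + |4 - 5|^3)^(1/3)
= (0^3 + 1^3 + 3^3 + 1^3)^(1/3) = (0 + 1 + 27 + 1)^(1/3) = (29)^(1/3) ≈ 3.0723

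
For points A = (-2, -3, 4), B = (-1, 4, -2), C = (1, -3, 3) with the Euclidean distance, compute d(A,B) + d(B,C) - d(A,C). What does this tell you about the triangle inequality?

d(A,B) = √(1² + 7² + 6²) = √86 ≈ 9.2736, d(B,C) = √(2² + 7² + 5²) = √78 ≈ 8.8318, d(A,C) = √(3² + 0² + 1²) = √10 ≈ 3.1623.
d(A,B) + d(B,C) - d(A,C) = 9.2736 + 8.8318 - 3.1623 = 18.1054 - 3.1623 = 14.9431 (to 4 decimal places). This is ≥ 0, so the triangle inequality holds for these points.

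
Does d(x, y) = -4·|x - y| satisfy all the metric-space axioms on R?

No. With c = -4 < 0, d fails non-negativity: d(1, 5) = -4·|1 - 5| = -4·4 = -16 < 0.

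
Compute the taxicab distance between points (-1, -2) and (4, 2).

Σ|x_i - y_i| = |-1 - 4| + |-2 - 2| = 5 + 4 = 9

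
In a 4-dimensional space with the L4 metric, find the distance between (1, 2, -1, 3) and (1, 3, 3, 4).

(Σ|x_i - y_i|^4)^(1/4) = (|1 - 1|^4 + |2 - 3|^4 + |-1 - 3|^4 + |3 - 4|^4)^(1/4)
= (0^4 + 1^4 + 4^4 + 1^4)^(1/4) = (0 + 1 + 256 + 1)^(1/4) = (258)^(1/4) ≈ 4.0078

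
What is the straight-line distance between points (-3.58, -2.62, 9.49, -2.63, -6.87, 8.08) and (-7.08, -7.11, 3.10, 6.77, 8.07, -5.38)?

√(Σ(x_i - y_i)²) = √((-3.58 - (-7.08))² + (-2.62 - (-7.11))² + (9.49 - 3.1)² + (-2.63 - 6.77)² + (-6.87 - 8.07)² + (8.08 - (-5.38))²)
= √(3.5² + 4.49² + 6.39² + (-9.4)² + (-14.94)² + 13.46²) = √(12.25 + 20.1601 + 40.8321 + 88.36 + 223.2036 + 181.1716) = √565.9774 ≈ 23.7903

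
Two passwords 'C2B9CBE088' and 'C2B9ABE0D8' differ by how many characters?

Differing positions: 5, 9. Hamming distance = 2.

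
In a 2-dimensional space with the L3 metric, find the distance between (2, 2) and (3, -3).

(Σ|x_i - y_i|^3)^(1/3) = (|2 - 3|^3 + |2 - (-3)|^3)^(1/3)
= (1^3 + 5^3)^(1/3) = (1 + 125)^(1/3) = (126)^(1/3) ≈ 5.0133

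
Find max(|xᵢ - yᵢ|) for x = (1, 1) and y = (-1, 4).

max(|x_i - y_i|) = max(|1 - (-1)|, |1 - 4|) = max(2, 3) = 3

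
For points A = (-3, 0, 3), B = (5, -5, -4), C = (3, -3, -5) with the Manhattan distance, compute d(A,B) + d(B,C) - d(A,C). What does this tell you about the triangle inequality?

d(A,B) = 8 + 5 + 7 = 20, d(B,C) = 2 + 2 + 1 = 5, d(A,C) = 6 + 3 + 8 = 17.
d(A,B) + d(B,C) - d(A,C) = 20 + 5 - 17 = 25 - 17 = 8. This is ≥ 0, so the triangle inequality holds for these points.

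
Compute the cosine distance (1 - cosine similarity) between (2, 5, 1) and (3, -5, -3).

With u = (2, 5, 1), v = (3, -5, -3):
u·v = 2·3 + 5·(-5) + 1·(-3) = 6 + (-25) + (-3) = -22.
|u| = √(2² + 5² + 1²) = √30, |v| = √(3² + (-5)² + (-3)²) = √43, so |u||v| = √(30·43) = √1290.
cos θ = (u·v)/(|u||v|) = -22/√1290 ≈ -0.6125
Cosine distance = 1 - cos θ ≈ 1 - (-0.6125) = 1.6125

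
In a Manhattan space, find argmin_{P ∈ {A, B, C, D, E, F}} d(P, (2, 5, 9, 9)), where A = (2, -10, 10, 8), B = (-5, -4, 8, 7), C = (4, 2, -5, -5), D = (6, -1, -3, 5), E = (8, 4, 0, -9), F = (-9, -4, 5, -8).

Distances: d(A) = 17, d(B) = 19, d(C) = 33, d(D) = 26, d(E) = 34, d(F) = 41. Nearest: A = (2, -10, 10, 8) with distance 17.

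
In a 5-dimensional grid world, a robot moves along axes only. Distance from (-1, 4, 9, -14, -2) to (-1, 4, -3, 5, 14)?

Σ|x_i - y_i| = |-1 - (-1)| + |4 - 4| + |9 - (-3)| + |-14 - 5| + |-2 - 14| = 0 + 0 + 12 + 19 + 16 = 47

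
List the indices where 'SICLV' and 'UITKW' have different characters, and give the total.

Differing positions: 1, 3, 4, 5. Hamming distance = 4.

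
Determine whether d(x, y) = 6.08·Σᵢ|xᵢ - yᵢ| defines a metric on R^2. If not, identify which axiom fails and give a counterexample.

Yes. The L1 (Manhattan) norm induces a metric on R^2, and multiplying a metric by a positive constant 6.08 > 0 preserves all four axioms: non-negativity (6.08·||x-y|| ≥ 0), identity (6.08·||x-y|| = 0 ⟺ ||x-y|| = 0 ⟺ x = y), symmetry (||x-y|| = ||y-x||), and the triangle inequality (6.08·||x-z|| ≤ 6.08·||x-y|| + 6.08·||y-z||). So d is a metric.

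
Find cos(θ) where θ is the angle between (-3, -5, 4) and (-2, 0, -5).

With u = (-3, -5, 4), v = (-2, 0, -5):
u·v = (-3)·(-2) + (-5)·0 + 4·(-5) = 6 + 0 + (-20) = -14.
|u| = √((-3)² + (-5)² + 4²) = √50, |v| = √((-2)² + 0² + (-5)²) = √29, so |u||v| = √(50·29) = √1450.
cos θ = (u·v)/(|u||v|) = -14/√1450 ≈ -0.3677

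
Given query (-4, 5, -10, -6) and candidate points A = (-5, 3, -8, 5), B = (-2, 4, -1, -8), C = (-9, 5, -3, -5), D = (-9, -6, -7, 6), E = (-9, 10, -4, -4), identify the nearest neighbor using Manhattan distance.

Distances: d(A) = 16, d(B) = 14, d(C) = 13, d(D) = 31, d(E) = 18. Nearest: C = (-9, 5, -3, -5) with distance 13.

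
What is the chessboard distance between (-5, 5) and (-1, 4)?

max(|x_i - y_i|) = max(|-5 - (-1)|, |5 - 4|) = max(4, 1) = 4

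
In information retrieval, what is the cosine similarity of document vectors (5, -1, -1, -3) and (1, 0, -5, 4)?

With u = (5, -1, -1, -3), v = (1, 0, -5, 4):
u·v = 5·1 + (-1)·0 + (-1)·(-5) + (-3)·4 = 5 + 0 + 5 + (-12) = -2.
|u| = √(5² + (-1)² + (-1)² + (-3)²) = √36, |v| = √(1² + 0² + (-5)² + 4²) = √42, so |u||v| = √(36·42) = √1512.
cos θ = (u·v)/(|u||v|) = -2/√1512 ≈ -0.0514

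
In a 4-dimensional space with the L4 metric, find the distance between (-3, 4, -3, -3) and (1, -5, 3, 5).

(Σ|x_i - y_i|^4)^(1/4) = (|-3 - 1|^4 + |4 - (-5)|^4 + |-3 - 3|^4 + |-3 - 5|^4)^(1/4)
= (4^4 + 9^4 + 6^4 + 8^4)^(1/4) = (256 + 6561 + 1296 + 4096)^(1/4) = (12209)^(1/4) ≈ 10.5116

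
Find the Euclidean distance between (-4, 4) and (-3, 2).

√(Σ(x_i - y_i)²) = √((-4 - (-3))² + (4 - 2)²)
= √((-1)² + 2²) = √(1 + 4) = √5 ≈ 2.2361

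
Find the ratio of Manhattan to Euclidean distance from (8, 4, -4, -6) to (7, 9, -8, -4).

L1 = |8 - 7| + |4 - 9| + |-4 - (-8)| + |-6 - (-4)| = 1 + 5 + 4 + 2 = 12
L2 = √(1² + 5² + 4² + 2²) = √46 ≈ 6.7823
L1 ≥ L2 always (equality iff movement is along one axis); L1 > L2 here.
Ratio L1/L2 = 12/√46 ≈ 1.7693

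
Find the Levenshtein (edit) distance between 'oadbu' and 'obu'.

Let D[i][j] be the edit distance between the first i characters of 'oadbu' and the first j characters of 'obu', with D[i][0] = i, D[0][j] = j, and D[i][j] = D[i-1][j-1] if the characters match, else 1 + min(D[i-1][j], D[i][j-1], D[i-1][j-1]). Filling the table (rows: prefixes of 'oadbu', columns: prefixes of 'obu'):
     ε  o  b  u
  ε  0  1  2  3
  o  1  0  1  2
  a  2  1  1  2
  d  3  2  2  2
  b  4  3  2  3
  u  5  4  3  2
The bottom-right entry gives D[5][3] = 2, so no sequence of fewer than 2 edits works. Backtracking through the table gives one optimal edit sequence (2 edits):
  oadbu → odbu (del a @2)
  odbu → obu (del d @2)
Edit distance = 2.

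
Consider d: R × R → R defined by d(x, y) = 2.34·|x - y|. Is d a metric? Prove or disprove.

Yes. Since |x - y| is a metric on R and 2.34 > 0, the positive scalar multiple 2.34·|x - y| is also a metric: scaling by a positive constant preserves non-negativity, identity (d=0 ⟺ |x-y|=0 ⟺ x=y), symmetry, and the triangle inequality.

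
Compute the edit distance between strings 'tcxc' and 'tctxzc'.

Let D[i][j] be the edit distance between the first i characters of 'tcxc' and the first j characters of 'tctxzc', with D[i][0] = i, D[0][j] = j, and D[i][j] = D[i-1][j-1] if the characters match, else 1 + min(D[i-1][j], D[i][j-1], D[i-1][j-1]). Filling the table (rows: prefixes of 'tcxc', columns: prefixes of 'tctxzc'):
     ε  t  c  t  x  z  c
  ε  0  1  2  3  4  5  6
  t  1  0  1  2  3  4  5
  c  2  1  0  1  2  3  4
  x  3  2  1  1  1  2  3
  c  4  3  2  2  2  2  2
The bottom-right entry gives D[4][6] = 2, so no sequence of fewer than 2 edits works. Backtracking through the table gives one optimal edit sequence (2 edits):
  tcxc → tctxc (ins t @3)
  tctxc → tctxzc (ins z @5)
Edit distance = 2.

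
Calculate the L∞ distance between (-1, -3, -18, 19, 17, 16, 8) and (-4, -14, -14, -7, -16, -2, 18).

max(|x_i - y_i|) = max(|-1 - (-4)|, |-3 - (-14)|, |-18 - (-14)|, |19 - (-7)|, |17 - (-16)|, |16 - (-2)|, |8 - 18|) = max(3, 11, 4, 26, 33, 18, 10) = 33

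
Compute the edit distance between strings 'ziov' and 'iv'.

Let D[i][j] be the edit distance between the first i characters of 'ziov' and the first j characters of 'iv', with D[i][0] = i, D[0][j] = j, and D[i][j] = D[i-1][j-1] if the characters match, else 1 + min(D[i-1][j], D[i][j-1], D[i-1][j-1]). Filling the table (rows: prefixes of 'ziov', columns: prefixes of 'iv'):
     ε  i  v
  ε  0  1  2
  z  1  1  2
  i  2  1  2
  o  3  2  2
  v  4  3  2
The bottom-right entry gives D[4][2] = 2, so no sequence of fewer than 2 edits works. Backtracking through the table gives one optimal edit sequence (2 edits):
  ziov → iov (del z @1)
  iov → iv (del o @2)
Edit distance = 2.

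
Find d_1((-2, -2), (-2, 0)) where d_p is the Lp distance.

Σ|x_i - y_i| = |-2 - (-2)| + |-2 - 0| = 0 + 2 = 2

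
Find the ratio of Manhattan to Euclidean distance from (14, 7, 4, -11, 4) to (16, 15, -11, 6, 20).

L1 = |14 - 16| + |7 - 15| + |4 - (-11)| + |-11 - 6| + |4 - 20| = 2 + 8 + 15 + 17 + 16 = 58
L2 = √(2² + 8² + 15² + 17² + 16²) = √838 ≈ 28.9482
L1 ≥ L2 always (equality iff movement is along one axis); L1 > L2 here.
Ratio L1/L2 = 58/√838 ≈ 2.0036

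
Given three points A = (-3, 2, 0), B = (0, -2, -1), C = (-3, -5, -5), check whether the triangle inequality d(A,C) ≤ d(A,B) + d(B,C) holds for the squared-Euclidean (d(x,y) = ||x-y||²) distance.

d(A,B) = 3² + 4² + 1² = 26, d(B,C) = 3² + 3² + 4² = 34, d(A,C) = 0² + 7² + 5² = 74.
d(A,C) = 74 > 26 + 34 = 60. Triangle inequality is VIOLATED. (Squared-Euclidean is not a metric — this is a counterexample.)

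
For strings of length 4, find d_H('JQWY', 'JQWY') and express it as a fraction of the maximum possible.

Differing positions: none. Hamming distance = 0. The maximum possible Hamming distance for length-4 strings is 4, so d_H/4 = 0/4 = 0.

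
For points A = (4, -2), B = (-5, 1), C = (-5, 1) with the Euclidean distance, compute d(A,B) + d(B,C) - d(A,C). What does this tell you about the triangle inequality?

d(A,B) = √(9² + 3²) = √90 ≈ 9.4868, d(B,C) = √(0² + 0²) = √0 = 0, d(A,C) = √(9² + 3²) = √90 ≈ 9.4868.
d(A,B) + d(B,C) - d(A,C) = 9.4868 + 0 - 9.4868 = 9.4868 - 9.4868 = 0. This is ≥ 0, so the triangle inequality holds for these points.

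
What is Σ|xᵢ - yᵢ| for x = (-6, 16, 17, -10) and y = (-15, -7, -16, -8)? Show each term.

Σ|x_i - y_i| = |-6 - (-15)| + |16 - (-7)| + |17 - (-16)| + |-10 - (-8)| = 9 + 23 + 33 + 2 = 67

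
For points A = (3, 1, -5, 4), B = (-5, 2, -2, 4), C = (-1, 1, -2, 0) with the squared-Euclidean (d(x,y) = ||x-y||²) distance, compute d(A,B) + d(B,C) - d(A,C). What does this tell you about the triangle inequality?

d(A,B) = 8² + 1² + 3² + 0² = 74, d(B,C) = 4² + 1² + 0² + 4² = 33, d(A,C) = 4² + 0² + 3² + 4² = 41.
d(A,B) + d(B,C) - d(A,C) = 74 + 33 - 41 = 107 - 41 = 66. This is ≥ 0, so the triangle inequality holds for these points.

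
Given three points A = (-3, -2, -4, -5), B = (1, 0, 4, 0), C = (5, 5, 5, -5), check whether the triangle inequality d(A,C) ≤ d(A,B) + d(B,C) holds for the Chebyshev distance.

d(A,B) = max(4, 2, 8, 5) = 8, d(B,C) = max(4, 5, 1, 5) = 5, d(A,C) = max(8, 7, 9, 0) = 9.
d(A,C) = 9 ≤ 8 + 5 = 13. Triangle inequality is satisfied.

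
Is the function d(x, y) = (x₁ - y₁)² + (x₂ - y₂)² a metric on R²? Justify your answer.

No. The squared Euclidean distance fails the triangle inequality. Counterexample: x = (0, 0), y = (4, 1), z = (8, 2). d(x,z) = 8² + 2² = 68, but d(x,y) + d(y,z) = (4² + 1²) + (4² + 1²) = 17 + 17 = 34. Since 68 > 34, the triangle inequality is violated. (Note: √d, the ordinary Euclidean distance, IS a metric.)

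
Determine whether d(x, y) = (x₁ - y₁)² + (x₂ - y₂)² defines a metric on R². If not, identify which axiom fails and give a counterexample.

No. The squared Euclidean distance fails the triangle inequality. Counterexample: x = (0, 0), y = (1, 5), z = (2, 10). d(x,z) = 2² + 10² = 104, but d(x,y) + d(y,z) = (1² + 5²) + (1² + 5²) = 26 + 26 = 52. Since 104 > 52, the triangle inequality is violated. (Note: √d, the ordinary Euclidean distance, IS a metric.)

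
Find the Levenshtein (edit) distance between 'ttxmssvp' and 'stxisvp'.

Let D[i][j] be the edit distance between the first i characters of 'ttxmssvp' and the first j characters of 'stxisvp', with D[i][0] = i, D[0][j] = j, and D[i][j] = D[i-1][j-1] if the characters match, else 1 + min(D[i-1][j], D[i][j-1], D[i-1][j-1]). Filling the table (rows: prefixes of 'ttxmssvp', columns: prefixes of 'stxisvp'):
     ε  s  t  x  i  s  v  p
  ε  0  1  2  3  4  5  6  7
  t  1  1  1  2  3  4  5  6
  t  2  2  1  2  3  4  5  6
  x  3  3  2  1  2  3  4  5
  m  4  4  3  2  2  3  4  5
  s  5  4  4  3  3  2  3  4
  s  6  5  5  4  4  3  3  4
  v  7  6  6  5  5  4  3  4
  p  8  7  7  6  6  5  4  3
The bottom-right entry gives D[8][7] = 3, so no sequence of fewer than 3 edits works. Backtracking through the table gives one optimal edit sequence (3 edits):
  ttxmssvp → stxmssvp (sub t→s @1)
  stxmssvp → stxssvp (del m @4)
  stxssvp → stxisvp (sub s→i @4)
Edit distance = 3.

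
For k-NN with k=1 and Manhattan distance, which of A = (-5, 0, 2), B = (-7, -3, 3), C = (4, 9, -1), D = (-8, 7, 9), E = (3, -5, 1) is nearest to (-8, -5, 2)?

Distances: d(A) = 8, d(B) = 4, d(C) = 29, d(D) = 19, d(E) = 12. Nearest: B = (-7, -3, 3) with distance 4.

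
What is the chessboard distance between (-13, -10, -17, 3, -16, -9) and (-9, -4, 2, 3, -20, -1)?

max(|x_i - y_i|) = max(|-13 - (-9)|, |-10 - (-4)|, |-17 - 2|, |3 - 3|, |-16 - (-20)|, |-9 - (-1)|) = max(4, 6, 19, 0, 4, 8) = 19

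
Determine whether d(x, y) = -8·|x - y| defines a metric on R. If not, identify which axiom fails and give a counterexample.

No. With c = -8 < 0, d fails non-negativity: d(7, 13) = -8·|7 - 13| = -8·6 = -48 < 0.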